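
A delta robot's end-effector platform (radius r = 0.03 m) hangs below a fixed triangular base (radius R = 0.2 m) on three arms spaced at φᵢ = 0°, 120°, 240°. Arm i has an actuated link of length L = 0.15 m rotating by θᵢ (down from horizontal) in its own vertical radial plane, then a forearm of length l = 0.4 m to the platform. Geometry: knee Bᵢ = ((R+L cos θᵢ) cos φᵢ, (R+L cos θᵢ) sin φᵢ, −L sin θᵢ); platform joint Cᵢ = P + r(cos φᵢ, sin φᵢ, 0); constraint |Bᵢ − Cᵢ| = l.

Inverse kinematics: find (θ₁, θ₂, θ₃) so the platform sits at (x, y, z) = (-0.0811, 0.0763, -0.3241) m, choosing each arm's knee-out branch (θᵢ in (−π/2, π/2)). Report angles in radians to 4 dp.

θ₁ = 0.9597, θ₂ = -0.0873, θ₃ = 0.6977

arm 1 (φ=0.0°): x'=-0.0811, y'=0.0763
  A cos θ + B sin θ = C:  0.2511·cos θ + -0.3241·sin θ = -0.1214
  γ=atan2(-0.3241,0.2511)=-0.9116;  ψ=arccos(-0.2961)=1.8714;  θ1=γ+ψ≈0.9597
φ2=120.0° → target in arm frame (0.1066, 0.0321)
  e−x'=0.0634;  (l²−L²−(e−x')²−y'²−z²)/2L = 0.0914
  √(A²+B²)=0.3302;  θ2 = -1.3777+1.2904 ≈ -0.0873
rotate P by −φ3: (-0.0255, -0.1084, -0.3241)
  e−x'=0.1955;  (l²−L²−(e−x')²−y'²−z²)/2L = -0.0584
  γ=atan2(-0.3241,0.1955)=-1.0280;  ψ=arccos(-0.1543)=1.7257;  θ3=γ+ψ≈0.6977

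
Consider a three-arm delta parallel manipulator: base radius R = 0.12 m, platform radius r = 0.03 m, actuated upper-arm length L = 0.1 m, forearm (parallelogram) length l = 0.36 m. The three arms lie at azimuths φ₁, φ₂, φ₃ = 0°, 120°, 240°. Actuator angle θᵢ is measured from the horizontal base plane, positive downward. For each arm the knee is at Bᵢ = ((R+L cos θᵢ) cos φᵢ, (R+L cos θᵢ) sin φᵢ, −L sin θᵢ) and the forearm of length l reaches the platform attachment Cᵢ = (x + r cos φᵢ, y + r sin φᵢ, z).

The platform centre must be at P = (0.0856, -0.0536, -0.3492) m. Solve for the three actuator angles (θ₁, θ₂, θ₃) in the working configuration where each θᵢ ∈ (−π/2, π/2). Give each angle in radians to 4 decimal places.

θ₁ = 0.0876, θ₂ = 0.9607, θ₃ = 0.5240

φ1=0.0° → target in arm frame (0.0856, -0.0536)
  e−x'=0.0044;  (l²−L²−(e−x')²−y'²−z²)/2L = -0.0262
  γ=atan2(-0.3492,0.0044)=-1.5582;  ψ=arccos(-0.0749)=1.6458;  θ1=γ+ψ≈0.0876
rotate P by −φ2: (-0.0892, -0.0473, -0.3492)
  A cos θ + B sin θ = C:  0.1792·cos θ + -0.3492·sin θ = -0.1835
  θ2 = atan2(B,A) + arccos(C/0.3925) = 0.9607
rotate P by −φ3: (0.0036, 0.1009, -0.3492)
  e−x'=0.0864;  (l²−L²−(e−x')²−y'²−z²)/2L = -0.0999
  γ=atan2(-0.3492,0.0864)=-1.3283;  ψ=arccos(-0.2778)=1.8523;  θ3=γ+ψ≈0.5240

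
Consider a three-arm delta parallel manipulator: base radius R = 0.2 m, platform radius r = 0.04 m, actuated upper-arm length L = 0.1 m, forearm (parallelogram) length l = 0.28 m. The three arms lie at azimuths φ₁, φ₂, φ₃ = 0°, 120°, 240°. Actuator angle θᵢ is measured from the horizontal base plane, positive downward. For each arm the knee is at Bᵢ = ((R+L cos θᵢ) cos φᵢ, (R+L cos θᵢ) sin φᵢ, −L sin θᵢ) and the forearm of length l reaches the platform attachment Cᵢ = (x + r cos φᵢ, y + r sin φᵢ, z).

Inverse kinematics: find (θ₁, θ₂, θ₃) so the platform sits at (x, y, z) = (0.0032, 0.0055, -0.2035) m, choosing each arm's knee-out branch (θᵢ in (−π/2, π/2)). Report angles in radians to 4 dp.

θ₁ = 0.6103, θ₂ = 0.6107, θ₃ = 0.6984

φ1=0.0° → target in arm frame (0.0032, 0.0055)
  e−x'=0.1568;  (l²−L²−(e−x')²−y'²−z²)/2L = 0.0119
  √(A²+B²)=0.2569;  θ1 = -0.9143+1.5246 ≈ 0.6103
φ2=120.0° → target in arm frame (0.0032, -0.0055)
  A cos θ + B sin θ = C:  0.1568·cos θ + -0.2035·sin θ = 0.0118
  θ2 = atan2(B,A) + arccos(C/0.2569) = 0.6107
arm 3 (φ=240.0°): x'=-0.0064, y'=0.0000
  A cos θ + B sin θ = C:  0.1664·cos θ + -0.2035·sin θ = -0.0034
  √(A²+B²)=0.2628;  θ3 = -0.8855+1.5839 ≈ 0.6984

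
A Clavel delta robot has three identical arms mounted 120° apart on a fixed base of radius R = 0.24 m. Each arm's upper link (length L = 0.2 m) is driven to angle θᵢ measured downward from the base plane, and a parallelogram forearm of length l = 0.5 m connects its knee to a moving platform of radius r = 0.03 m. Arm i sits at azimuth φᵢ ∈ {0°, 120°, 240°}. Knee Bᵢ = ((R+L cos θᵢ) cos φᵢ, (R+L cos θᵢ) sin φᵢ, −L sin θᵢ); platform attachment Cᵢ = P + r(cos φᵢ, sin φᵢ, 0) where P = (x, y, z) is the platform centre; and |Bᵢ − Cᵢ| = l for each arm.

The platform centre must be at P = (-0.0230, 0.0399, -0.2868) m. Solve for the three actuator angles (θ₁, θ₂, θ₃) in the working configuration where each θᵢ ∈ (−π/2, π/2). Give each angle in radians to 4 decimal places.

rotate P by −φ1: (-0.0230, 0.0399, -0.2868)
  A=0.2330, B=-0.2868, C=(l²−L²−A²−y'²−z²)/(2L)=0.1797
  θ1 = atan2(B,A) + arccos(C/0.3695) = 0.1745
φ2=120.0° → target in arm frame (0.0461, 0.0000)
  A cos θ + B sin θ = C:  0.1639·cos θ + -0.2868·sin θ = 0.2522
  θ2 = atan2(B,A) + arccos(C/0.3304) = -0.3492
φ3=240.0° → target in arm frame (-0.0231, -0.0399)
  e−x'=0.2331;  (l²−L²−(e−x')²−y'²−z²)/2L = 0.1796
  √(A²+B²)=0.3696;  θ3 = -0.8884+1.0633 ≈ 0.1749

θ₁ = 0.1745, θ₂ = -0.3492, θ₃ = 0.1749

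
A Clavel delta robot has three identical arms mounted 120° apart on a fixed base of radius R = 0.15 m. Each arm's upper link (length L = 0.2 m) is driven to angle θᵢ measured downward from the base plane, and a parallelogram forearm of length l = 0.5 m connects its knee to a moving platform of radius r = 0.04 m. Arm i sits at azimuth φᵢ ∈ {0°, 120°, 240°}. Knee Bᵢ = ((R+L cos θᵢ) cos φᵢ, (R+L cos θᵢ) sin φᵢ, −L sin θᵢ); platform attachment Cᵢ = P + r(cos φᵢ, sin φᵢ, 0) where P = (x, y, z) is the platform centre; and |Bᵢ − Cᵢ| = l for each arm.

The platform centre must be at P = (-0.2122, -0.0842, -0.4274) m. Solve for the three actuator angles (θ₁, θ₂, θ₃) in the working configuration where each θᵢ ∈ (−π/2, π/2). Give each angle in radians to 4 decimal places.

θ₁ = 1.0470, θ₂ = 0.3490, θ₃ = -0.1745

rotate P by −φ1: (-0.2122, -0.0842, -0.4274)
  e−x'=0.3222;  (l²−L²−(e−x')²−y'²−z²)/2L = -0.2089
  θ1 = atan2(B,A) + arccos(C/0.5352) = 1.0470
rotate P by −φ2: (0.0332, 0.2259, -0.4274)
  A cos θ + B sin θ = C:  0.0768·cos θ + -0.4274·sin θ = -0.0740
  γ=atan2(-0.4274,0.0768)=-1.3930;  ψ=arccos(-0.1703)=1.7420;  θ2=γ+ψ≈0.3490
arm 3 (φ=240.0°): x'=0.1790, y'=-0.1417
  A=-0.0690, B=-0.4274, C=(l²−L²−A²−y'²−z²)/(2L)=0.0062
  γ=atan2(-0.4274,-0.0690)=-1.7309;  ψ=arccos(0.0144)=1.5564;  θ3=γ+ψ≈-0.1745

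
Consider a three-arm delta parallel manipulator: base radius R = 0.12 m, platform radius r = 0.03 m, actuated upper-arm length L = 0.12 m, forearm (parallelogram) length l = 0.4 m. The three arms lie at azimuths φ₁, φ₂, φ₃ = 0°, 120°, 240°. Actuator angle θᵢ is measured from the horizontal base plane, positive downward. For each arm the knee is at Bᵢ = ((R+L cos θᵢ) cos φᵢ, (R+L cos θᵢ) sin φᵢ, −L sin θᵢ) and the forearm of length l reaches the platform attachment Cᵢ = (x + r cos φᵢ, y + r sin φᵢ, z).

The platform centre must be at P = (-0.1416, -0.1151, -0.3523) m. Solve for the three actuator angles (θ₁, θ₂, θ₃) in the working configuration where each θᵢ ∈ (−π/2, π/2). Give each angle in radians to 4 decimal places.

φ1=0.0° → target in arm frame (-0.1416, -0.1151)
  e−x'=0.2316;  (l²−L²−(e−x')²−y'²−z²)/2L = -0.1892
  √(A²+B²)=0.4216;  θ1 = -0.9892+2.0361 ≈ 1.0469
rotate P by −φ2: (-0.0289, 0.1802, -0.3523)
  A=0.1189, B=-0.3523, C=(l²−L²−A²−y'²−z²)/(2L)=-0.1046
  γ=atan2(-0.3523,0.1189)=-1.2454;  ψ=arccos(-0.2814)=1.8561;  θ2=γ+ψ≈0.6107
rotate P by −φ3: (0.1705, -0.0651, -0.3523)
  A=-0.0805, B=-0.3523, C=(l²−L²−A²−y'²−z²)/(2L)=0.0449
  γ=atan2(-0.3523,-0.0805)=-1.7954;  ψ=arccos(0.1242)=1.4463;  θ3=γ+ψ≈-0.3491

θ₁ = 1.0469, θ₂ = 0.6107, θ₃ = -0.3491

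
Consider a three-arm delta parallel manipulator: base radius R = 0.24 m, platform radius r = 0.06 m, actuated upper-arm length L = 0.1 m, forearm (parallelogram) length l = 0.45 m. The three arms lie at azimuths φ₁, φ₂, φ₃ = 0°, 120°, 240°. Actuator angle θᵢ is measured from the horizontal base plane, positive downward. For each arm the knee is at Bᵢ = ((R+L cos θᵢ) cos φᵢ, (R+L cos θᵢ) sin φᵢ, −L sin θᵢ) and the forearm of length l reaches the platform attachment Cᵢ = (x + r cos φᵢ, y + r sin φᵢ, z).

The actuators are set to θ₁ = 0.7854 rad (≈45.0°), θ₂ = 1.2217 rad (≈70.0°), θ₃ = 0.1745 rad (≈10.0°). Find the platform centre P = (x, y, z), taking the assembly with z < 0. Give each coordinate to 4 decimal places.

S1 = (0.2507·cos0.0°, 0.2507·sin0.0°, -0.0707) = (0.2507, 0.0000, -0.0707)
arm 2 at φ=120.0°: ρ2 = 0.2142;  S2 = (-0.1071, 0.1855, -0.0940)
S3 = (0.2785·cos240.0°, 0.2785·sin240.0°, -0.0174) = (-0.1392, -0.2412, -0.0174)
subtract pairs → two planes through P
plane₁₂: -0.7156x+0.3710y+-0.0465z = -0.0131
Cramer: x(z) = 0.0041+0.0270z;  y(z) = -0.0274+0.1775z
quadratic in z: (1.0322)z²+(0.1184)z+(-0.1360)=0, √Δ=0.7585 → z ∈ {-0.4247, 0.3101}; z = -0.4247 (taking z<0)
x = -0.0073, y = -0.1028

(-0.0073, -0.1028, -0.4247)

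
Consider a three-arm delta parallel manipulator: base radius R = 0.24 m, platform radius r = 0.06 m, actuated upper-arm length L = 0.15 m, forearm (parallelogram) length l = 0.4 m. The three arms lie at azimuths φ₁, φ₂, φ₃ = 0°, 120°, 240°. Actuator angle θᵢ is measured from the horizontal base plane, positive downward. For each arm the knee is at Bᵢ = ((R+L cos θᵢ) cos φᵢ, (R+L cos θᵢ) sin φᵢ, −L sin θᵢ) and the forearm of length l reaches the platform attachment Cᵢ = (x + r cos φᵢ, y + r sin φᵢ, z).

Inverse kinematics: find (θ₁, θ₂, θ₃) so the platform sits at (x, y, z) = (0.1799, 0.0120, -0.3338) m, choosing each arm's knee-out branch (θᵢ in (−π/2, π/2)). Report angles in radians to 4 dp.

θ₁ = -0.2617, θ₂ = 1.2218, θ₃ = 1.3089

φ1=0.0° → target in arm frame (0.1799, 0.0120)
  A cos θ + B sin θ = C:  0.0001·cos θ + -0.3338·sin θ = 0.0864
  θ1 = atan2(B,A) + arccos(C/0.3338) = -0.2617
φ2=120.0° → target in arm frame (-0.0796, -0.1618)
  A cos θ + B sin θ = C:  0.2596·cos θ + -0.3338·sin θ = -0.2249
  θ2 = atan2(B,A) + arccos(C/0.4228) = 1.2218
rotate P by −φ3: (-0.1003, 0.1498, -0.3338)
  e−x'=0.2803;  (l²−L²−(e−x')²−y'²−z²)/2L = -0.2498
  √(A²+B²)=0.4359;  θ3 = -0.8722+2.1812 ≈ 1.3089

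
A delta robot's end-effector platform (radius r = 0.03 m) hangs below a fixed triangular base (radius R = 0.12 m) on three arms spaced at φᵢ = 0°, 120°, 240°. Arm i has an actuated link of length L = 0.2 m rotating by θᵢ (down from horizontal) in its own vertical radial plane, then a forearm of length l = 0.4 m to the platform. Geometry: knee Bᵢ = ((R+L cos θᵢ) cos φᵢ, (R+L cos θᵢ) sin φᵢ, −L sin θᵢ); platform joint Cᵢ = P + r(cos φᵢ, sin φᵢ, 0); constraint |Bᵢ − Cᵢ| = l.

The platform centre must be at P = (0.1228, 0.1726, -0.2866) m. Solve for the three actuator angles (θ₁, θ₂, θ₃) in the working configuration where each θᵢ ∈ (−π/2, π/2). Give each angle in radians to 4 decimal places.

φ1=0.0° → target in arm frame (0.1228, 0.1726)
  e−x'=-0.0328;  (l²−L²−(e−x')²−y'²−z²)/2L = 0.0175
  θ1 = atan2(B,A) + arccos(C/0.2885) = -0.1746
arm 2 (φ=120.0°): x'=0.0881, y'=-0.1926
  A cos θ + B sin θ = C:  0.0019·cos θ + -0.2866·sin θ = 0.0019
  γ=atan2(-0.2866,0.0019)=-1.5641;  ψ=arccos(0.0065)=1.5643;  θ2=γ+ψ≈0.0002
rotate P by −φ3: (-0.2109, 0.0200, -0.2866)
  e−x'=0.3009;  (l²−L²−(e−x')²−y'²−z²)/2L = -0.1327
  γ=atan2(-0.2866,0.3009)=-0.7611;  ψ=arccos(-0.3193)=1.8958;  θ3=γ+ψ≈1.1347

θ₁ = -0.1746, θ₂ = 0.0002, θ₃ = 1.1347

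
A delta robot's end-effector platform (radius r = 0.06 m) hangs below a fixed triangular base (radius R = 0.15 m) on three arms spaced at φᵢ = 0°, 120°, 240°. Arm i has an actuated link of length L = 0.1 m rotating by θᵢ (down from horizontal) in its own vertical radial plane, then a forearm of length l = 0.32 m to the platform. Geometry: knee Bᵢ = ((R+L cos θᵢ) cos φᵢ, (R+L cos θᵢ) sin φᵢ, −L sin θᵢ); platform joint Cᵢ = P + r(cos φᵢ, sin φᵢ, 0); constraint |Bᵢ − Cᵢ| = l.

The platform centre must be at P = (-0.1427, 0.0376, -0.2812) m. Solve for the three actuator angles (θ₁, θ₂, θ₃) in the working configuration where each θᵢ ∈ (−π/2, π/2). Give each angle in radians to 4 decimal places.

θ₁ = 1.3083, θ₂ = -0.0877, θ₃ = 0.3483

rotate P by −φ1: (-0.1427, 0.0376, -0.2812)
  A=0.2327, B=-0.2812, C=(l²−L²−A²−y'²−z²)/(2L)=-0.2112
  √(A²+B²)=0.3650;  θ1 = -0.8795+2.1878 ≈ 1.3083
arm 2 (φ=120.0°): x'=0.1039, y'=0.1048
  e−x'=-0.0139;  (l²−L²−(e−x')²−y'²−z²)/2L = 0.0108
  γ=atan2(-0.2812,-0.0139)=-1.6202;  ψ=arccos(0.0382)=1.5325;  θ2=γ+ψ≈-0.0877
φ3=240.0° → target in arm frame (0.0388, -0.1424)
  A cos θ + B sin θ = C:  0.0512·cos θ + -0.2812·sin θ = -0.0478
  θ3 = atan2(B,A) + arccos(C/0.2858) = 0.3483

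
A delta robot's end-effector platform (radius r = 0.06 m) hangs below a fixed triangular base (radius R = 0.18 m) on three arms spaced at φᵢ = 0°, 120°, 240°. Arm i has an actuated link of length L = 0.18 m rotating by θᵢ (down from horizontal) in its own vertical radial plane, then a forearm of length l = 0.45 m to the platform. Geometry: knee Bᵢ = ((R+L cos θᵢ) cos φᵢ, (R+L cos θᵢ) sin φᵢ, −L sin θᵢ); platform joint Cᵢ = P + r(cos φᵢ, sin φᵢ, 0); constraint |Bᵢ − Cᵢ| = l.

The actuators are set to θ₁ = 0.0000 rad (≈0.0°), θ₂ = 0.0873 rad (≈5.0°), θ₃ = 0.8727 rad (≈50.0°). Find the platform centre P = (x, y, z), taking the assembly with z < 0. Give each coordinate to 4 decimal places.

S1 = (0.3000·cos0.0°, 0.3000·sin0.0°, 0.0000) = (0.3000, 0.0000, 0.0000)
φ2=120.0°: virtual centre (-0.1497, 0.2592, -0.0157), radius l
S3 = (0.2357·cos240.0°, 0.2357·sin240.0°, -0.1379) = (-0.1178, -0.2041, -0.1379)
subtract pairs → two planes through P
plane₁₂: -0.8993x+0.5184y+-0.0314z = -0.0002
Cramer: x(z) = 0.0101-0.1946z;  y(z) = 0.0172-0.2771z
into |P−S₁|² = l²: 1.1147z² + 0.1033z + -0.1182 = 0;  Δ = 0.5375;  z = -0.3752 or 0.2825 → z<0 root = -0.3752
x = 0.0831, y = 0.1211

(0.0831, 0.1211, -0.3752)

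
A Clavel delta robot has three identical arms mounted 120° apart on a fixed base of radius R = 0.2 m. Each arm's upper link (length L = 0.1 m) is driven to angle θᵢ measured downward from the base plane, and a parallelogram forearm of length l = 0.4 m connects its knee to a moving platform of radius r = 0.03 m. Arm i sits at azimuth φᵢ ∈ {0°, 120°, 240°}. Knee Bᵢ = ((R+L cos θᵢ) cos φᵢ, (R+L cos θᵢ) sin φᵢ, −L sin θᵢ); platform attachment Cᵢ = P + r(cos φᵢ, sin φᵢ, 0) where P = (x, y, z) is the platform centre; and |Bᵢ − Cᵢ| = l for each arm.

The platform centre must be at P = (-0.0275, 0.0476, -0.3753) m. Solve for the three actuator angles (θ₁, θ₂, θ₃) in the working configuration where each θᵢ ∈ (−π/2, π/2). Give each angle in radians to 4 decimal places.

θ₁ = 0.8728, θ₂ = 0.3494, θ₃ = 0.8727

φ1=0.0° → target in arm frame (-0.0275, 0.0476)
  A=0.1975, B=-0.3753, C=(l²−L²−A²−y'²−z²)/(2L)=-0.1606
  θ1 = atan2(B,A) + arccos(C/0.4241) = 0.8728
φ2=120.0° → target in arm frame (0.0550, 0.0000)
  e−x'=0.1150;  (l²−L²−(e−x')²−y'²−z²)/2L = -0.0204
  √(A²+B²)=0.3925;  θ2 = -1.2734+1.6228 ≈ 0.3494
arm 3 (φ=240.0°): x'=-0.0275, y'=-0.0476
  e−x'=0.1975;  (l²−L²−(e−x')²−y'²−z²)/2L = -0.1606
  √(A²+B²)=0.4241;  θ3 = -1.0864+1.9591 ≈ 0.8727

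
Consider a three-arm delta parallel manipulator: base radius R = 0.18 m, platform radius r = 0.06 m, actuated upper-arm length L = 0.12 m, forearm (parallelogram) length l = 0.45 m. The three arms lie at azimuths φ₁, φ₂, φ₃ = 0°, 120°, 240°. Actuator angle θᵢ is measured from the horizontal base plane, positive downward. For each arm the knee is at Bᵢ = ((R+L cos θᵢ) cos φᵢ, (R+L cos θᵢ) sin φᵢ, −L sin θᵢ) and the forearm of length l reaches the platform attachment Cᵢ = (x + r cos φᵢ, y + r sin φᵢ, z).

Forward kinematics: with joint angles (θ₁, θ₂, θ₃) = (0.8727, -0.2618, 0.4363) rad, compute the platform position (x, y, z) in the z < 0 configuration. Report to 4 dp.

(-0.1181, 0.0828, -0.4022)

φ1=0.0°: virtual centre (0.1971, 0.0000, -0.0919), radius l
arm 2 at φ=120.0°: (R−r)+L cos θ2 = 0.2359;  O2 = (-0.1180, 0.2043, 0.0311)
arm 3 at φ=240.0°: (R−r)+L cos θ3 = 0.2288;  O3 = (-0.1144, -0.1981, -0.0507)
subtract pairs → two planes through P
plane₁₂: -0.6302x+0.4086y+0.2460z = 0.0093
Cramer: x(z) = -0.0135+0.2601z;  y(z) = 0.0020-0.2009z
into |P−O₁|² = l²: 1.1080z² + 0.0735z + -0.1497 = 0;  Δ = 0.6688;  z = -0.4022 or 0.3359 → z<0 root = -0.4022
x = -0.1181, y = 0.0828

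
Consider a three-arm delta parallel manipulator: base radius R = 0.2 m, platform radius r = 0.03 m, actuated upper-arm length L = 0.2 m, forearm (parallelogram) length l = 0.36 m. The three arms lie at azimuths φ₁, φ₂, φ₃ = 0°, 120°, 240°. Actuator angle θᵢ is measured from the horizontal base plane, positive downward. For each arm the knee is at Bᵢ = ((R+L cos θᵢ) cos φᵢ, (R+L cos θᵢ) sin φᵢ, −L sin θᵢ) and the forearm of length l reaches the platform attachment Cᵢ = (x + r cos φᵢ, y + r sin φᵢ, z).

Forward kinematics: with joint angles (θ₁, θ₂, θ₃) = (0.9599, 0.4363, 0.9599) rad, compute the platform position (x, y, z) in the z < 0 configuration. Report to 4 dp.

(-0.0366, 0.0634, -0.3132)

arm 1 at φ=0.0°: e+L cos θ1 = 0.2847;  O1 = (0.2847, 0.0000, -0.1638)
arm 2 at φ=120.0°: e+L cos θ2 = 0.3513;  O2 = (-0.1756, 0.3042, -0.0845)
arm 3 at φ=240.0°: e+L cos θ3 = 0.2847;  O3 = (-0.1424, -0.2466, -0.1638)
subtract pairs → two planes through P
plane₁₂: -0.9207x+0.6084y+0.1586z = 0.0226
det = 0.9737;  x = -0.0115+0.0803z,  y = 0.0198+-0.1391z
quadratic in z: (1.0258)z²+(0.2745)z+(-0.0146)=0, √Δ=0.3681 → z ∈ {-0.3132, 0.0456}; z = -0.3132 (taking z<0)
x = -0.0366, y = 0.0634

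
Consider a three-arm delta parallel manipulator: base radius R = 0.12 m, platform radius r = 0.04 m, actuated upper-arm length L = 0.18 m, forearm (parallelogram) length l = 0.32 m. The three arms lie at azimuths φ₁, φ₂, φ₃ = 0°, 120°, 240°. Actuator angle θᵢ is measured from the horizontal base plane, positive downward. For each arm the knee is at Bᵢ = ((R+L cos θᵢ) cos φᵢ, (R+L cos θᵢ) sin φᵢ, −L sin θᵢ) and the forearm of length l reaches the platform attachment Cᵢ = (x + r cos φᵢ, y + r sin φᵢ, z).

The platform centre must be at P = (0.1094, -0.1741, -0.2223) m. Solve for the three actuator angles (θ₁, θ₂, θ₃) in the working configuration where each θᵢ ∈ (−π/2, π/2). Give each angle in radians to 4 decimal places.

θ₁ = 0.0001, θ₂ = 1.3963, θ₃ = 0.0871

rotate P by −φ1: (0.1094, -0.1741, -0.2223)
  A cos θ + B sin θ = C:  -0.0294·cos θ + -0.2223·sin θ = -0.0294
  √(A²+B²)=0.2242;  θ1 = -1.7023+1.7024 ≈ 0.0001
φ2=120.0° → target in arm frame (-0.2055, -0.0077)
  A cos θ + B sin θ = C:  0.2855·cos θ + -0.2223·sin θ = -0.1694
  θ2 = atan2(B,A) + arccos(C/0.3618) = 1.3963
arm 3 (φ=240.0°): x'=0.0961, y'=0.1818
  A=-0.0161, B=-0.2223, C=(l²−L²−A²−y'²−z²)/(2L)=-0.0353
  θ3 = atan2(B,A) + arccos(C/0.2229) = 0.0871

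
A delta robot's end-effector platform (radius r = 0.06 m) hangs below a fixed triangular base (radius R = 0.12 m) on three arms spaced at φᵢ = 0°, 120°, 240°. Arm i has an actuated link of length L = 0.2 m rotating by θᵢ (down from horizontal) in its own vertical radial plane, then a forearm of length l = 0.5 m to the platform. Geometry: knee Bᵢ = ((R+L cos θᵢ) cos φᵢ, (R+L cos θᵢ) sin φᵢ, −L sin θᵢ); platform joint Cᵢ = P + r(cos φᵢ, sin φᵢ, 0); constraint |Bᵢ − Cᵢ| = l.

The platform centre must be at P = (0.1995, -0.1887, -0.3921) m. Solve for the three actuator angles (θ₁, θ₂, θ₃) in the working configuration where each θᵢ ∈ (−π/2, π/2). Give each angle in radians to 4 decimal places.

θ₁ = -0.3490, θ₂ = 0.9599, θ₃ = 0.0871

rotate P by −φ1: (0.1995, -0.1887, -0.3921)
  A cos θ + B sin θ = C:  -0.1395·cos θ + -0.3921·sin θ = 0.0030
  θ1 = atan2(B,A) + arccos(C/0.4162) = -0.3490
rotate P by −φ2: (-0.2632, -0.0784, -0.3921)
  A=0.3232, B=-0.3921, C=(l²−L²−A²−y'²−z²)/(2L)=-0.1358
  √(A²+B²)=0.5081;  θ2 = -0.8815+1.8414 ≈ 0.9599
arm 3 (φ=240.0°): x'=0.0637, y'=0.2671
  A=-0.0037, B=-0.3921, C=(l²−L²−A²−y'²−z²)/(2L)=-0.0378
  γ=atan2(-0.3921,-0.0037)=-1.5802;  ψ=arccos(-0.0963)=1.6673;  θ3=γ+ψ≈0.0871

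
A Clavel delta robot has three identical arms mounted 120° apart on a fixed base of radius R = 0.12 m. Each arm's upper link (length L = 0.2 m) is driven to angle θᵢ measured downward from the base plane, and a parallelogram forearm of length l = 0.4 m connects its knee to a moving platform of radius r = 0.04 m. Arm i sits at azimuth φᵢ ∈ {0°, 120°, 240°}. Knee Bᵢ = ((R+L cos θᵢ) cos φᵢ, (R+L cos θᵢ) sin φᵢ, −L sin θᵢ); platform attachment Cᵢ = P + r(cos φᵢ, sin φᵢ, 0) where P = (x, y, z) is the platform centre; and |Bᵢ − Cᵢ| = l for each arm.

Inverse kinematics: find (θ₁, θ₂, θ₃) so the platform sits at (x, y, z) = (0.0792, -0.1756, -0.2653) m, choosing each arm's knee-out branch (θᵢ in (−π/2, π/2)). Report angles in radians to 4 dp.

θ₁ = -0.1749, θ₂ = 0.9597, θ₃ = -0.3492

rotate P by −φ1: (0.0792, -0.1756, -0.2653)
  A cos θ + B sin θ = C:  0.0008·cos θ + -0.2653·sin θ = 0.0469
  √(A²+B²)=0.2653;  θ1 = -1.5678+1.3929 ≈ -0.1749
arm 2 (φ=120.0°): x'=-0.1917, y'=0.0192
  e−x'=0.2717;  (l²−L²−(e−x')²−y'²−z²)/2L = -0.0614
  θ2 = atan2(B,A) + arccos(C/0.3797) = 0.9597
φ3=240.0° → target in arm frame (0.1125, 0.1564)
  e−x'=-0.0325;  (l²−L²−(e−x')²−y'²−z²)/2L = 0.0603
  √(A²+B²)=0.2673;  θ3 = -1.6926+1.3434 ≈ -0.3492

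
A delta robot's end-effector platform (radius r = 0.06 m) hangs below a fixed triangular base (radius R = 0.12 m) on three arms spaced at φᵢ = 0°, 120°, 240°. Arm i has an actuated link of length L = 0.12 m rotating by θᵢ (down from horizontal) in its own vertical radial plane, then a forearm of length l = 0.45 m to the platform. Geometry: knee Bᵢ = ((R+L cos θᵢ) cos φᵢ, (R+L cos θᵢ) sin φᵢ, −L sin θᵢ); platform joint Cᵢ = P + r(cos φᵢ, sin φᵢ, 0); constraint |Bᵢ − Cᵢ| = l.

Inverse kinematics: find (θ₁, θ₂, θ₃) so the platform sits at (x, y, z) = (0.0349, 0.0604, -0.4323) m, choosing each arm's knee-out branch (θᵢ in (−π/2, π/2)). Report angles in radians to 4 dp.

arm 1 (φ=0.0°): x'=0.0349, y'=0.0604
  e−x'=0.0251;  (l²−L²−(e−x')²−y'²−z²)/2L = -0.0128
  √(A²+B²)=0.4330;  θ1 = -1.5128+1.6003 ≈ 0.0875
rotate P by −φ2: (0.0349, -0.0604, -0.4323)
  A cos θ + B sin θ = C:  0.0251·cos θ + -0.4323·sin θ = -0.0128
  θ2 = atan2(B,A) + arccos(C/0.4330) = 0.0876
rotate P by −φ3: (-0.0698, 0.0000, -0.4323)
  A=0.1298, B=-0.4323, C=(l²−L²−A²−y'²−z²)/(2L)=-0.0651
  √(A²+B²)=0.4514;  θ3 = -1.2792+1.7155 ≈ 0.4363

θ₁ = 0.0875, θ₂ = 0.0876, θ₃ = 0.4363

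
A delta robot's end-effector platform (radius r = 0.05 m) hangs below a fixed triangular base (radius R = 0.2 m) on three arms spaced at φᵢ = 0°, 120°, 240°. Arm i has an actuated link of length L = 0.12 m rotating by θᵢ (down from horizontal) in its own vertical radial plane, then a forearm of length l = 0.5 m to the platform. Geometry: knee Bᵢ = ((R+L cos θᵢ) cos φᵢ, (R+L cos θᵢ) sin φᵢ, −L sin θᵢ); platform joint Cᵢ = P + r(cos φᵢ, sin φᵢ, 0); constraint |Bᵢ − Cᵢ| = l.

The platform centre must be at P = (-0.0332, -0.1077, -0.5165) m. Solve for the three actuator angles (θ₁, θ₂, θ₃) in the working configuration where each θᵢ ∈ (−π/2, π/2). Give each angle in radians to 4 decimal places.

θ₁ = 0.9600, θ₂ = 1.1347, θ₃ = 0.3496

rotate P by −φ1: (-0.0332, -0.1077, -0.5165)
  A cos θ + B sin θ = C:  0.1832·cos θ + -0.5165·sin θ = -0.3181
  θ1 = atan2(B,A) + arccos(C/0.5480) = 0.9600
rotate P by −φ2: (-0.0767, 0.0826, -0.5165)
  A=0.2267, B=-0.5165, C=(l²−L²−A²−y'²−z²)/(2L)=-0.3724
  γ=atan2(-0.5165,0.2267)=-1.1572;  ψ=arccos(-0.6602)=2.2919;  θ2=γ+ψ≈1.1347
arm 3 (φ=240.0°): x'=0.1099, y'=0.0251
  e−x'=0.0401;  (l²−L²−(e−x')²−y'²−z²)/2L = -0.1392
  √(A²+B²)=0.5181;  θ3 = -1.4933+1.8429 ≈ 0.3496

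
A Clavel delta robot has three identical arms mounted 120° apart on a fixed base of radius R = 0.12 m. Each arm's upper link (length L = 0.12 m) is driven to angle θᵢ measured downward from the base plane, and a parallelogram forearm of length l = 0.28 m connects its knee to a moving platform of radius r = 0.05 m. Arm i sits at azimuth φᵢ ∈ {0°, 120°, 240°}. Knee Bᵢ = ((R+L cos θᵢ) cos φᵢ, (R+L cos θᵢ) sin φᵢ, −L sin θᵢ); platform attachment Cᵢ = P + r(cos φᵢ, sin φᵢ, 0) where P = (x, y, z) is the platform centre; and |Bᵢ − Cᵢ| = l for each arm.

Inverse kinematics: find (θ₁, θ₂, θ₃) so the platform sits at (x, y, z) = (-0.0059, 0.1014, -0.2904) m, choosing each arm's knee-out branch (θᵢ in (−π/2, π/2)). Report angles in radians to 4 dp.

arm 1 (φ=0.0°): x'=-0.0059, y'=0.1014
  A=0.0759, B=-0.2904, C=(l²−L²−A²−y'²−z²)/(2L)=-0.1516
  √(A²+B²)=0.3002;  θ1 = -1.3152+2.1001 ≈ 0.7850
rotate P by −φ2: (0.0908, -0.0456, -0.2904)
  e−x'=-0.0208;  (l²−L²−(e−x')²−y'²−z²)/2L = -0.0952
  γ=atan2(-0.2904,-0.0208)=-1.6422;  ψ=arccos(-0.3269)=1.9038;  θ2=γ+ψ≈0.2616
rotate P by −φ3: (-0.0849, -0.0558, -0.2904)
  e−x'=0.1549;  (l²−L²−(e−x')²−y'²−z²)/2L = -0.1976
  γ=atan2(-0.2904,0.1549)=-1.0809;  ψ=arccos(-0.6005)=2.2149;  θ3=γ+ψ≈1.1340

θ₁ = 0.7850, θ₂ = 0.2616, θ₃ = 1.1340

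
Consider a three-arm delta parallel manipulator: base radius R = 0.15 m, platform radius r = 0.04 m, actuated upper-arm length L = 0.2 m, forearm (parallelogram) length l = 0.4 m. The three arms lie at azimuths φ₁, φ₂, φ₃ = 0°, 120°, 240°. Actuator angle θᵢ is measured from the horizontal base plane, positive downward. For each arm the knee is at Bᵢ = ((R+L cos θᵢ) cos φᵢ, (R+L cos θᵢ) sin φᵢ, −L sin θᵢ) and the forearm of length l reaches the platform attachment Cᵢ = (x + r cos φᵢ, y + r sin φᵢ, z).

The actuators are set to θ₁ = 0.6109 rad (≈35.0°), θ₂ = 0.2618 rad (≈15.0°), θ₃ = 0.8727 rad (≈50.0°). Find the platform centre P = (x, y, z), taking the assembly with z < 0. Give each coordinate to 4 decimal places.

(-0.0040, 0.0982, -0.3852)

arm 1 at φ=0.0°: e+L cos θ1 = 0.2738;  S1 = (0.2738, 0.0000, -0.1147)
S2 = (0.3032·cos120.0°, 0.3032·sin120.0°, -0.0518) = (-0.1516, 0.2626, -0.0518)
φ3=240.0°: virtual centre (-0.1193, -0.2066, -0.1532), radius l
subtract pairs → two planes through P
[-0.8508 0.5251 0.1259]·P = 0.0065;  [-0.7862 -0.4132 -0.0770]·P = -0.0078
Cramer: x(z) = 0.0018+0.0152z;  y(z) = 0.0153-0.2152z
into |P−S₁|² = l²: 1.0465z² + 0.2146z + -0.0726 = 0;  Δ = 0.3501;  z = -0.3852 or 0.1802 → z<0 root = -0.3852
x = -0.0040, y = 0.0982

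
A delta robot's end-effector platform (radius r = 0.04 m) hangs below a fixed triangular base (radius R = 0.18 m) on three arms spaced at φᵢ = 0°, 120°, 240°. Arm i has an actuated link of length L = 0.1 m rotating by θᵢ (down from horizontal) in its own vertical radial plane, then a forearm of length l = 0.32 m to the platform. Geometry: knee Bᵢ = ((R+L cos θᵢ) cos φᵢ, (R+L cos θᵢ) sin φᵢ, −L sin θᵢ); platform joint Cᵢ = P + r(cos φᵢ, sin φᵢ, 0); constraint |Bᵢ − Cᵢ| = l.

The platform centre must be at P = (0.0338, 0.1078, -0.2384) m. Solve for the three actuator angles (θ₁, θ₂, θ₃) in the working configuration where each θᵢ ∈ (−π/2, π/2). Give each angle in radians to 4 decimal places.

φ1=0.0° → target in arm frame (0.0338, 0.1078)
  A cos θ + B sin θ = C:  0.1062·cos θ + -0.2384·sin θ = 0.0633
  √(A²+B²)=0.2610;  θ1 = -1.1517+1.3257 ≈ 0.1740
rotate P by −φ2: (0.0765, -0.0832, -0.2384)
  A=0.0635, B=-0.2384, C=(l²−L²−A²−y'²−z²)/(2L)=0.1231
  √(A²+B²)=0.2467;  θ2 = -1.3103+1.0486 ≈ -0.2617
rotate P by −φ3: (-0.1103, -0.0246, -0.2384)
  A cos θ + B sin θ = C:  0.2503·cos θ + -0.2384·sin θ = -0.1383
  θ3 = atan2(B,A) + arccos(C/0.3456) = 1.2215

θ₁ = 0.1740, θ₂ = -0.2617, θ₃ = 1.2215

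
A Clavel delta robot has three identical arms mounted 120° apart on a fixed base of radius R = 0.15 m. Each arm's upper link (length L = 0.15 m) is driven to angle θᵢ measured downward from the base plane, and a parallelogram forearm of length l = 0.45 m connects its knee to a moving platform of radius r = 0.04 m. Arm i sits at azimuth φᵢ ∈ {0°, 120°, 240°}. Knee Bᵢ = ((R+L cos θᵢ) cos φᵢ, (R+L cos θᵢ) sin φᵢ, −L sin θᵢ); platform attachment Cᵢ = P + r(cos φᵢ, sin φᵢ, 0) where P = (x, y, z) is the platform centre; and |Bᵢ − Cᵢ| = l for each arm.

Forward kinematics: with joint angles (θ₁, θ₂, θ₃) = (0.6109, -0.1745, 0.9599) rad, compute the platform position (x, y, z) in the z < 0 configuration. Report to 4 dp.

(-0.0295, 0.1702, -0.4096)

O1 = (0.2329·cos0.0°, 0.2329·sin0.0°, -0.0860) = (0.2329, 0.0000, -0.0860)
arm 2 at φ=120.0°: (R−r)+L cos θ2 = 0.2577;  O2 = (-0.1289, 0.2232, 0.0260)
φ3=240.0°: virtual centre (-0.0980, -0.1698, -0.1229), radius l
|O₂|²−|O₁|² = 0.0055;  |O₃|²−|O₁|² = -0.0081
plane₁₂: -0.7235x+0.4464y+0.2242z = 0.0055
det = 0.5411;  x = 0.0033+0.0799z,  y = 0.0175+-0.3727z
quadratic in z: (1.1453)z²+(0.1223)z+(-0.1421)=0, √Δ=0.8160 → z ∈ {-0.4096, 0.3028}; z = -0.4096 (taking z<0)
x = -0.0295, y = 0.1702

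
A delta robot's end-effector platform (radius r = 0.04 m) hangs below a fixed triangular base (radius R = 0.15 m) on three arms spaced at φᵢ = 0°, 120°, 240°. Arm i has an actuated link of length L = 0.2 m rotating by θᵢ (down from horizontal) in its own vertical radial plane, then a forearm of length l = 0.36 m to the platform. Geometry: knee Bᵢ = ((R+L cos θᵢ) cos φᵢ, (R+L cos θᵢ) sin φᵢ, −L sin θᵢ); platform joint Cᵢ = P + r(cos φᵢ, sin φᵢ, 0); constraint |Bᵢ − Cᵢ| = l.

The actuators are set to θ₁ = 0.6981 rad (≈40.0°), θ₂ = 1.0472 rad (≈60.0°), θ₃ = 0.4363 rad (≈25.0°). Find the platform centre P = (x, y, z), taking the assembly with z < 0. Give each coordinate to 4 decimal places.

(0.0126, -0.0970, -0.3681)

arm 1 at φ=0.0°: (R−r)+L cos θ1 = 0.2632;  O1 = (0.2632, 0.0000, -0.1286)
O2 = (0.2100·cos120.0°, 0.2100·sin120.0°, -0.1732) = (-0.1050, 0.1819, -0.1732)
φ3=240.0°: virtual centre (-0.1456, -0.2522, -0.0845), radius l
subtract pairs → two planes through P
linear system: -0.7364x+0.3637y = -0.0117−-0.0893z; -0.8177x+-0.5045y = 0.0062−0.0881z
det = 0.6689;  x = 0.0055+-0.0195z,  y = -0.0211+0.2061z
quadratic in z: (1.0429)z²+(0.2584)z+(-0.0462)=0, √Δ=0.5094 → z ∈ {-0.3681, 0.1203}; z = -0.3681 (taking z<0)
x = 0.0126, y = -0.0970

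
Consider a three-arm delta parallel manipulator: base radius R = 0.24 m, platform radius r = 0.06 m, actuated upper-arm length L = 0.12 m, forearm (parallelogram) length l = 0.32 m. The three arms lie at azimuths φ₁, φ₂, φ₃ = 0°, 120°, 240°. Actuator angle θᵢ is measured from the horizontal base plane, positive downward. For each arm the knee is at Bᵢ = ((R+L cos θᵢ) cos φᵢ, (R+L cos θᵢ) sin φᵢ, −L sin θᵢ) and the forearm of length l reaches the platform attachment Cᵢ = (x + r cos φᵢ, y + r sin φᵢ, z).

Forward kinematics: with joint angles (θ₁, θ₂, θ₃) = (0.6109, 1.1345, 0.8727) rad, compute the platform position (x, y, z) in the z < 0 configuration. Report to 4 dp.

(0.0381, -0.0236, -0.2789)

φ1=0.0°: virtual centre (0.2783, 0.0000, -0.0688), radius l
φ2=120.0°: virtual centre (-0.1154, 0.1998, -0.1088), radius l
arm 3 at φ=240.0°: ρ3 = 0.2571;  centre 3 = (-0.1286, -0.2227, -0.0919)
eliminate P² terms by subtracting sphere 1 from 2 and 3
[-0.7873 0.3996 -0.0799]·P = -0.0171;  [-0.8137 -0.4454 -0.0462]·P = -0.0076
Cramer: x(z) = 0.0158-0.0799z;  y(z) = -0.0118+0.0423z
quadratic in z: (1.0082)z²+(0.1786)z+(-0.0286)=0, √Δ=0.3838 → z ∈ {-0.2789, 0.1018}; z = -0.2789 (taking z<0)
x = 0.0381, y = -0.0236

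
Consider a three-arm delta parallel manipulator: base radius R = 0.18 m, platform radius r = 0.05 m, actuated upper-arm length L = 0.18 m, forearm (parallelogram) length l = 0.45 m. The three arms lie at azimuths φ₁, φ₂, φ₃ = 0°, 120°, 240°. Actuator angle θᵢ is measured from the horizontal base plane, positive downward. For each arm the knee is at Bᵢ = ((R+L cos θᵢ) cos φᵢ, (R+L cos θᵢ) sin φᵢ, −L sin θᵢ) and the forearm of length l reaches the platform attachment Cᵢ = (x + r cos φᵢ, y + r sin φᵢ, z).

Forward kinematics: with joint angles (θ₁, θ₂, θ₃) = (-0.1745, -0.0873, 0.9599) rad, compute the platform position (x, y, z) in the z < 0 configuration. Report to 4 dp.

(0.0955, 0.1461, -0.3380)

φ1=0.0°: virtual centre (0.3073, 0.0000, 0.0313), radius l
O2 = (0.3093·cos120.0°, 0.3093·sin120.0°, 0.0157) = (-0.1547, 0.2679, 0.0157)
arm 3 at φ=240.0°: e+L cos θ3 = 0.2332;  O3 = (-0.1166, -0.2020, -0.1474)
subtract pairs → two planes through P
plane₁₂: -0.9238x+0.5357y+-0.0311z = 0.0005
Cramer: x(z) = 0.0122-0.2466z;  y(z) = 0.0220-0.3672z
into |P−O₁|² = l²: 1.1956z² + 0.0668z + -0.1140 = 0;  Δ = 0.5495;  z = -0.3380 or 0.2821 → z<0 root = -0.3380
x = 0.0955, y = 0.1461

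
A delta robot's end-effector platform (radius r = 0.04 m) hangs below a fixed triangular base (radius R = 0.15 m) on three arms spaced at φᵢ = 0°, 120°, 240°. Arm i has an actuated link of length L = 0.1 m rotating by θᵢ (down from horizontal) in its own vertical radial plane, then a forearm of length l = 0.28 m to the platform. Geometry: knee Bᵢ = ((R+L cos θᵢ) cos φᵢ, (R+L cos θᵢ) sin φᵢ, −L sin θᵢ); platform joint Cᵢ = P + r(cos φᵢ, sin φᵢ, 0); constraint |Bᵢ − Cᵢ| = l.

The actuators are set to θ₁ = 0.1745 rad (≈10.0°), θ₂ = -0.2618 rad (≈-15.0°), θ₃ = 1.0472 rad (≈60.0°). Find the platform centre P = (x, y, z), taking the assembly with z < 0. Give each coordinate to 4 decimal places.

centre 1 = (0.2085·cos0.0°, 0.2085·sin0.0°, -0.0174) = (0.2085, 0.0000, -0.0174)
arm 2 at φ=120.0°: e+L cos θ2 = 0.2066;  centre 2 = (-0.1033, 0.1789, 0.0259)
arm 3 at φ=240.0°: e+L cos θ3 = 0.1600;  centre 3 = (-0.0800, -0.1386, -0.0866)
subtract pairs → two planes through P
plane₁₂: -0.6236x+0.3578y+0.0865z = -0.0004
det = 0.3793;  x = 0.0104+-0.0675z,  y = 0.0169+-0.3593z
into |P−centre ₁|² = l²: 1.1336z² + 0.0493z + -0.0386 = 0;  Δ = 0.1773;  z = -0.2075 or 0.1640 → z<0 root = -0.2075
x = 0.0244, y = 0.0914

(0.0244, 0.0914, -0.2075)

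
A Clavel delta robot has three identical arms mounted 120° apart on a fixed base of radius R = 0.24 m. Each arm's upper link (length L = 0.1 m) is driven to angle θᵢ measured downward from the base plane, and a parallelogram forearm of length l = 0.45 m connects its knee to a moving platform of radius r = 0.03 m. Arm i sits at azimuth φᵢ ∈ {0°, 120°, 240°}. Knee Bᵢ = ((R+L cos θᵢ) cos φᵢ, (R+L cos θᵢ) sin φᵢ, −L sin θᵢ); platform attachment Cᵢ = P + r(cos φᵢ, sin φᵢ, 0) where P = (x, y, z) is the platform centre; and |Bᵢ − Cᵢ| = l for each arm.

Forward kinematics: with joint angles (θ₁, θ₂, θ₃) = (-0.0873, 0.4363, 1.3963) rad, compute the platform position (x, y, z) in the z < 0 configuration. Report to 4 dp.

arm 1 at φ=0.0°: e+L cos θ1 = 0.3096;  S1 = (0.3096, 0.0000, 0.0087)
arm 2 at φ=120.0°: e+L cos θ2 = 0.3006;  S2 = (-0.1503, 0.2604, -0.0423)
arm 3 at φ=240.0°: e+L cos θ3 = 0.2274;  S3 = (-0.1137, -0.1969, -0.0985)
eliminate P² terms by subtracting sphere 1 from 2 and 3
linear system: -0.9199x+0.5207y = -0.0038−-0.1020z; -0.8466x+-0.3938y = -0.0345−-0.2144z
Cramer: x(z) = 0.0243-0.1890z;  y(z) = 0.0356-0.1381z
sphere 1 gives Az²+Bz+C=0 with A=1.0548, B=0.0806, C=-0.1197;  B²−4AC=0.5116;  roots -0.3773, 0.3009;  negative root z = -0.3773
x = 0.0956, y = 0.0877

(0.0956, 0.0877, -0.3773)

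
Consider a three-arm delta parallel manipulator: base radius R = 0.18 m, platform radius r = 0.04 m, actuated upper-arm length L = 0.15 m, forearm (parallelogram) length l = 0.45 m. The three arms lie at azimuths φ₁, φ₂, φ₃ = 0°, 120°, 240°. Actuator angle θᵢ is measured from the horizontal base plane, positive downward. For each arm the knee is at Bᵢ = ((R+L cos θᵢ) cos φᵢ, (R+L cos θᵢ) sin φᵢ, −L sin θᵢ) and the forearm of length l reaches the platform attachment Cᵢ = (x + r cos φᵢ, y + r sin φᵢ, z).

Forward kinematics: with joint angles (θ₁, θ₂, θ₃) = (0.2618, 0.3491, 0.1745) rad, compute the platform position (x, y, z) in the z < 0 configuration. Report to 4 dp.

S1 = (0.2849·cos0.0°, 0.2849·sin0.0°, -0.0388) = (0.2849, 0.0000, -0.0388)
φ2=120.0°: virtual centre (-0.1405, 0.2433, -0.0513), radius l
φ3=240.0°: virtual centre (-0.1439, -0.2492, -0.0260), radius l
subtract pairs → two planes through P
[-0.8507 0.4866 -0.0250]·P = -0.0011;  [-0.8575 -0.4983 0.0256]·P = 0.0008
det = 0.8412;  x = 0.0002+0.0000z,  y = -0.0019+0.0513z
quadratic in z: (1.0026)z²+(0.0775)z+(-0.1199)=0, √Δ=0.6979 → z ∈ {-0.3866, 0.3094}; z = -0.3866 (taking z<0)
x = 0.0002, y = -0.0218

(0.0002, -0.0218, -0.3866)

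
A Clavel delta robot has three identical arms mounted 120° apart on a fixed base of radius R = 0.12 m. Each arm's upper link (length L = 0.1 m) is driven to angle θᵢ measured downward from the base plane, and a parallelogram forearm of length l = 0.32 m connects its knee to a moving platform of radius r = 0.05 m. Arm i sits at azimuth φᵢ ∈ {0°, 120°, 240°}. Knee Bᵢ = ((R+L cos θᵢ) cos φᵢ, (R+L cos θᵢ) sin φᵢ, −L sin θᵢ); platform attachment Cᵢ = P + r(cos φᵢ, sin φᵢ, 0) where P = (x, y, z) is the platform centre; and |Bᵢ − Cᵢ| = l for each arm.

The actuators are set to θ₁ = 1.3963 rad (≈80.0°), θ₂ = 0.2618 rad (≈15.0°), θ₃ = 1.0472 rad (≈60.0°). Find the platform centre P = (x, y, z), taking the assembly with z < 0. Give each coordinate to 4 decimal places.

φ1=0.0°: virtual centre (0.0874, 0.0000, -0.0985), radius l
arm 2 at φ=120.0°: ρ2 = 0.1666;  O2 = (-0.0833, 0.1443, -0.0259)
O3 = (0.1200·cos240.0°, 0.1200·sin240.0°, -0.0866) = (-0.0600, -0.1039, -0.0866)
eliminate P² terms by subtracting sphere 1 from 2 and 3
[-0.3413 0.2885 0.1452]·P = 0.0111;  [-0.2947 -0.2078 0.0238]·P = 0.0046
Cramer: x(z) = -0.0232+0.2374z;  y(z) = 0.0110-0.2224z
into |P−O₁|² = l²: 1.1058z² + 0.1396z + -0.0804 = 0;  Δ = 0.3749;  z = -0.3400 or 0.2137 → z<0 root = -0.3400
x = -0.1039, y = 0.0866

(-0.1039, 0.0866, -0.3400)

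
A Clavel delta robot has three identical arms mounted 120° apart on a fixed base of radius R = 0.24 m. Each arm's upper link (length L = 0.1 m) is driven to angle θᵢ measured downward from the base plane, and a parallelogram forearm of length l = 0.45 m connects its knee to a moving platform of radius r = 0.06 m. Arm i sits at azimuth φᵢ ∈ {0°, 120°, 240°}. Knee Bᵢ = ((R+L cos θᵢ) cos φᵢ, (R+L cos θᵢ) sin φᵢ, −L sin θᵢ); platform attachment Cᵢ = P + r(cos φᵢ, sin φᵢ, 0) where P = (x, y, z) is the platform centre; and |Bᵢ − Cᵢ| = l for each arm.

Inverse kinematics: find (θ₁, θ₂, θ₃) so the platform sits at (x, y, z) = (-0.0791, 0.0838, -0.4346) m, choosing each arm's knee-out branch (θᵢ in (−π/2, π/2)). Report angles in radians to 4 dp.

θ₁ = 1.3088, θ₂ = 0.1742, θ₃ = 1.0468

rotate P by −φ1: (-0.0791, 0.0838, -0.4346)
  A cos θ + B sin θ = C:  0.2591·cos θ + -0.4346·sin θ = -0.3527
  θ1 = atan2(B,A) + arccos(C/0.5060) = 1.3088
arm 2 (φ=120.0°): x'=0.1121, y'=0.0266
  A cos θ + B sin θ = C:  0.0679·cos θ + -0.4346·sin θ = -0.0085
  θ2 = atan2(B,A) + arccos(C/0.4399) = 0.1742
φ3=240.0° → target in arm frame (-0.0330, -0.1104)
  A=0.2130, B=-0.4346, C=(l²−L²−A²−y'²−z²)/(2L)=-0.2697
  γ=atan2(-0.4346,0.2130)=-1.1151;  ψ=arccos(-0.5573)=2.1619;  θ3=γ+ψ≈1.0468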